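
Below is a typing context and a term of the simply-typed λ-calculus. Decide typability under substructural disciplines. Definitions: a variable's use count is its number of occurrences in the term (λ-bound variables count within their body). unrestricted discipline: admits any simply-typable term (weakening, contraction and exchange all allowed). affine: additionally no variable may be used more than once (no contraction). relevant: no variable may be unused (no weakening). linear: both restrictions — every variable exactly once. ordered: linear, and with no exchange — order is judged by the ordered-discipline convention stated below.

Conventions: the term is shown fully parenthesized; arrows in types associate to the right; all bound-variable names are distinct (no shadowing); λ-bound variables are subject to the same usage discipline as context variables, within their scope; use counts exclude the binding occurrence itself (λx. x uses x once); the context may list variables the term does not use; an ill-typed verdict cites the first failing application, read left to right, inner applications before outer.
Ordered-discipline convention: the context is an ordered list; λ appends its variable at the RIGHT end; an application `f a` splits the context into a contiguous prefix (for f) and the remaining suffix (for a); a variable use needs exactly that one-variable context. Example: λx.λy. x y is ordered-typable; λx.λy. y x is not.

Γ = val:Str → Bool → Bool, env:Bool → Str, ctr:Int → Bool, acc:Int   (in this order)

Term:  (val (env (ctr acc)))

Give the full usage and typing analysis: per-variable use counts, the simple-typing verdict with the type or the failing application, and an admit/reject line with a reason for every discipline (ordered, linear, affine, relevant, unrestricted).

use counts: val=1; env=1; ctr=1; acc=1
uses in reading order: val, env, ctr, acc
typing: the term checks, with type Bool → Bool
ordered: ✓, single-use (val, env, ctr, acc), ordered derivation ok
linear: ✓, single use per variable (val, env, ctr, acc)
affine: ✓, no duplicate uses among val, env, ctr, acc
relevant: ✓, val, env, ctr, acc: all used, weakening unneeded
unrestricted: ✓, typability at Bool → Bool is all that's needed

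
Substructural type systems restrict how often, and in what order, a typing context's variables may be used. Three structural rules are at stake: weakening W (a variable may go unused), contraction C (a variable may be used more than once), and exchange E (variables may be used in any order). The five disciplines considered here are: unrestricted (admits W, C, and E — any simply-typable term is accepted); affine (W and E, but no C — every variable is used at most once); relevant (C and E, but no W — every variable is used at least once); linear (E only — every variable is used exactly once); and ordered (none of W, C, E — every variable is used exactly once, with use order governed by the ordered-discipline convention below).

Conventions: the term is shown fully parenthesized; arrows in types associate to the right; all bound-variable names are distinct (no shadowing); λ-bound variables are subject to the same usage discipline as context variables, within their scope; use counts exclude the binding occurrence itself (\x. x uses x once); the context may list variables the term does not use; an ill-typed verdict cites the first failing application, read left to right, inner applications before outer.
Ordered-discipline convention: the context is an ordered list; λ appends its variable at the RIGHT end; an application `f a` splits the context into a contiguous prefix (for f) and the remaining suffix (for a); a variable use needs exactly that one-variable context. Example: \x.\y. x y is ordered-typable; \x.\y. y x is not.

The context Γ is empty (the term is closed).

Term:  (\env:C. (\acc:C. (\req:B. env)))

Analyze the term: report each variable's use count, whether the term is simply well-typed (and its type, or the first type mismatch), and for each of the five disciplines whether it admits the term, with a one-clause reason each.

usage: env [bound] ×1; acc [bound] ×0; req [bound] ×0
uses in reading order: env
typing: the term checks, with type C -> C -> B -> C
ordered: ✗, unused: acc, req — weakening required
linear: ✗, unused: acc, req — weakening required
affine: ✓, env, acc, req: no repeats, contraction unneeded
relevant: ✗, unused: acc, req — weakening required
unrestricted: ✓, simply typable at C -> C -> B -> C; W, C, E all held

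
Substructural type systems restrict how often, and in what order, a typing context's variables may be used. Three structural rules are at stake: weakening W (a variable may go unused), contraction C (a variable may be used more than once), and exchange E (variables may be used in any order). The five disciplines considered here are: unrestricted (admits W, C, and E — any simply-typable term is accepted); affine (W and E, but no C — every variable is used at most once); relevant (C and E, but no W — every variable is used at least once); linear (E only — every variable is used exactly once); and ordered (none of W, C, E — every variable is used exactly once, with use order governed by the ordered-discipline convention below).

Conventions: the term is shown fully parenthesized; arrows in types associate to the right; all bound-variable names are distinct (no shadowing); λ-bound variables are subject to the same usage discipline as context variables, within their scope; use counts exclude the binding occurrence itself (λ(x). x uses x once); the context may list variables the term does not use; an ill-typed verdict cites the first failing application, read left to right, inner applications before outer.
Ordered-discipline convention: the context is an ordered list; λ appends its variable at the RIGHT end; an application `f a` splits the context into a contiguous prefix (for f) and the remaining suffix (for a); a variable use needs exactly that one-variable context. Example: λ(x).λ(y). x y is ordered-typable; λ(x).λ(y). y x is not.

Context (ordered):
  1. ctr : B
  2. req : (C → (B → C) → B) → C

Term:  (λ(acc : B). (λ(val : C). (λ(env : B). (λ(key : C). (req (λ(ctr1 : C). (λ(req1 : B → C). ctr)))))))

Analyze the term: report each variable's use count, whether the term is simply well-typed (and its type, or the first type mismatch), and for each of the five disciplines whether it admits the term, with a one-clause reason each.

counts: ctr ×1, req ×1, acc [bound] ×0, val [bound] ×0, env [bound] ×0, key [bound] ×0, ctr1 [bound] ×0, req1 [bound] ×0
left-to-right use order: req, ctr
typing: the term checks, with type B → C → B → C → C
ordered ✗ (acc, val, env, key, ctr1, req1 never used (weakening))
linear ✗ (acc, val, env, key, ctr1, req1 never used (weakening))
affine ✓ (none of ctr, req, acc, val, env, key, ctr1, req1 used more than once)
relevant ✗ (acc, val, env, key, ctr1, req1 never used (weakening))
unrestricted ✓ (simply typable at B → C → B → C → C; W, C, E all held)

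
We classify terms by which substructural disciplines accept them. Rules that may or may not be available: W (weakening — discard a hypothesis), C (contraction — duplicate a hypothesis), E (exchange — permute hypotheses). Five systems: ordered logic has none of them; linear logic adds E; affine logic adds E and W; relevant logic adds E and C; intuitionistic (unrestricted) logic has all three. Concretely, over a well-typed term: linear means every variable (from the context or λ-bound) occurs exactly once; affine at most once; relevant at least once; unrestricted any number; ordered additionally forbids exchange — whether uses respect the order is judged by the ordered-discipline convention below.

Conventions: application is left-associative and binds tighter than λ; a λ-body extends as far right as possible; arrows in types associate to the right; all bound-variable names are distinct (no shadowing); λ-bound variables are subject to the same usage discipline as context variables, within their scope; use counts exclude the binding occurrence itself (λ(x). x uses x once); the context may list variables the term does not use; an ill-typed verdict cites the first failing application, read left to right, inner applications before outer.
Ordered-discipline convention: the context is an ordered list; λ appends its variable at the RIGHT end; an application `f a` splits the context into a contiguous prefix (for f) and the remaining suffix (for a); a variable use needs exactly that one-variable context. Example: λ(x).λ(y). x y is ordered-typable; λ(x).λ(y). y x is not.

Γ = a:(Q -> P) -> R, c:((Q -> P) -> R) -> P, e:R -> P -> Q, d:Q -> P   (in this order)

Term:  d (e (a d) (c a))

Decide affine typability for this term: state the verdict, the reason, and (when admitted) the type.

no — repeated use of a ×2, d ×2
usage: a: 2, c: 1, e: 1, d: 2
uses in reading order: d, e, a, d, c, a
typing: well-typed — term : P
all disciplines: ordered ✗ · linear ✗ · affine ✗ · relevant ✓ · unrestricted ✓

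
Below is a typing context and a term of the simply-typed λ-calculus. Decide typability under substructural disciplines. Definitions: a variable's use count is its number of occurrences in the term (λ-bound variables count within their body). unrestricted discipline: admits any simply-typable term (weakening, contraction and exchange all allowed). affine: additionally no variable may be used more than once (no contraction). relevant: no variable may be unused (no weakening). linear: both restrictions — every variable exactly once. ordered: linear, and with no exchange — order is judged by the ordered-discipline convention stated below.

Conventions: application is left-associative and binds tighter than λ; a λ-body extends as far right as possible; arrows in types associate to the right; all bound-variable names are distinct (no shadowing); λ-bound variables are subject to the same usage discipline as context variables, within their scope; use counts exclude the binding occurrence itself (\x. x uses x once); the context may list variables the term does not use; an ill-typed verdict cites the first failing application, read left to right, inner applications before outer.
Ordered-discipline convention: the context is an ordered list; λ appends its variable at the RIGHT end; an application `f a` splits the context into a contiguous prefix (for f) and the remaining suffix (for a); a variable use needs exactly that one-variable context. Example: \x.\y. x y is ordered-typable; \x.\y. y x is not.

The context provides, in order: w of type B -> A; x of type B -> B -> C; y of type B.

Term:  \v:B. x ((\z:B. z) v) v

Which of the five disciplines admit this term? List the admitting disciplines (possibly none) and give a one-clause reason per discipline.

admitted by: unrestricted
usage: w ×0, x ×1, y ×0, v (λ-bound) ×2, z (λ-bound) ×1
left-to-right use order: x, z, v, v
typing: well-typed — term : B -> C
ordered: ✗ — v ×2 used more than once (contraction); unused: w, y — weakening required
linear: ✗ — v ×2 used more than once (contraction); unused: w, y — weakening required
affine: ✗ — v ×2 used more than once (contraction)
relevant: ✗ — unused: w, y — weakening required
unrestricted: ✓ — simply typable at B -> C; W, C, E all held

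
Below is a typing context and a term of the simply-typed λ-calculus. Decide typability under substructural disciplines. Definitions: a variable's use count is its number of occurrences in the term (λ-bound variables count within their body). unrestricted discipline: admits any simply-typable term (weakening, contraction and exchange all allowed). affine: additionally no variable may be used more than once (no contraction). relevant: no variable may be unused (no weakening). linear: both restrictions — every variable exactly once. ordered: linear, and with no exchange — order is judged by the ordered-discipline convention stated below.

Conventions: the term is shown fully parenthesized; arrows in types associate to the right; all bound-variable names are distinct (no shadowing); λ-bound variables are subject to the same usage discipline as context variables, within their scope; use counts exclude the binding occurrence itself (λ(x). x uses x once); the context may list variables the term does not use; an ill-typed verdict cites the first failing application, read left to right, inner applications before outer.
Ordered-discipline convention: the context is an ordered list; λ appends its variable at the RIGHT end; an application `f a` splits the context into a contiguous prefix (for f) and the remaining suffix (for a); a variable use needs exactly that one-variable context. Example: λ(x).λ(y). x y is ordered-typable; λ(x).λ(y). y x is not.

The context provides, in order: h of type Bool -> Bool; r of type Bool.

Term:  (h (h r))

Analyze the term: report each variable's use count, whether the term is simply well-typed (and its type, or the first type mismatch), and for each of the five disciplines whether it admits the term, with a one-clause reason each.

variable uses: h: 2×; r: 1×
left-to-right use order: h, h, r
typing: well-typed at Bool
ordered ✗ (uses contraction: h ×2)
linear ✗ (uses contraction: h ×2)
affine ✗ (uses contraction: h ×2)
relevant ✓ (h, r: all used, weakening unneeded)
unrestricted ✓ (well-typed at Bool; no restrictions here)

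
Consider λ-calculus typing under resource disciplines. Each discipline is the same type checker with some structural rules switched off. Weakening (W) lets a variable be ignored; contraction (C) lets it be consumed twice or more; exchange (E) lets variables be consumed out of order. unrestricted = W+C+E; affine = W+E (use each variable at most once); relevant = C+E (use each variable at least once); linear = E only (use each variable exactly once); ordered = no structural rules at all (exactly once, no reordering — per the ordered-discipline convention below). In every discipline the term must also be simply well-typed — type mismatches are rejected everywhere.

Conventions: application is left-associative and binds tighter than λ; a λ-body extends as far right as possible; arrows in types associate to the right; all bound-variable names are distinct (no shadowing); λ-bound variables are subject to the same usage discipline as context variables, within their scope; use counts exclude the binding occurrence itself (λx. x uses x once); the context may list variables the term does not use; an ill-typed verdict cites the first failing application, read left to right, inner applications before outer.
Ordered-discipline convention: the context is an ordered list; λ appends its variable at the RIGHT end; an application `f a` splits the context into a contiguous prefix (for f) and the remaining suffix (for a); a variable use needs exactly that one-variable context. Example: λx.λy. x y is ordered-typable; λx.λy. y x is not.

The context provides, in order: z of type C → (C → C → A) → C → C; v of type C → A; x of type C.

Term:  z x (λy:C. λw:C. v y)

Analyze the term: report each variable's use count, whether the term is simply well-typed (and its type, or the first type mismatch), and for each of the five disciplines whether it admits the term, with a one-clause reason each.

use counts: z: 1; v: 1; x: 1; y [bound]: 1; w [bound]: 0
uses in reading order: z, x, v, y
typing: well-typed — term : C → C
ordered ✗ (w left unused)
linear ✗ (w left unused)
affine ✓ (z, v, x, y, w: no repeats, contraction unneeded)
relevant ✗ (w left unused)
unrestricted ✓ (simply typable at C → C; W, C, E all held)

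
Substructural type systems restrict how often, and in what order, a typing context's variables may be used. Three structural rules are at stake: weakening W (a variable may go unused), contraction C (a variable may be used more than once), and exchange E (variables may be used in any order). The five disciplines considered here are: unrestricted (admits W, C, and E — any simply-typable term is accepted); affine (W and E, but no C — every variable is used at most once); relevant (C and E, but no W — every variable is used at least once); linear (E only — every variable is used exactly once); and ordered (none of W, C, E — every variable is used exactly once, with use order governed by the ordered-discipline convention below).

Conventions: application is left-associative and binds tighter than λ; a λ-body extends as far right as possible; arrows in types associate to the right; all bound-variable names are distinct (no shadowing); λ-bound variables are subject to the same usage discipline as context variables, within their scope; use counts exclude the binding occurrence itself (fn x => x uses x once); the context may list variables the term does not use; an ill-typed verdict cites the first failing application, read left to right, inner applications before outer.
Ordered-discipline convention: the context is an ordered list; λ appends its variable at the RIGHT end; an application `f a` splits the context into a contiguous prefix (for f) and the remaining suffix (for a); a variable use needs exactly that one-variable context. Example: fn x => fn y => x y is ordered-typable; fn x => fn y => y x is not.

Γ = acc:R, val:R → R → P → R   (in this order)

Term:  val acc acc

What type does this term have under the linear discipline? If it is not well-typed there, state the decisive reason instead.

not well-typed under linear — uses contraction: acc ×2
variable uses: acc=2, val=1
use order (left to right): val, acc, acc
typing: well-typed at P → R
per-discipline verdicts: ordered ✗ · linear ✗ · affine ✗ · relevant ✓ · unrestricted ✓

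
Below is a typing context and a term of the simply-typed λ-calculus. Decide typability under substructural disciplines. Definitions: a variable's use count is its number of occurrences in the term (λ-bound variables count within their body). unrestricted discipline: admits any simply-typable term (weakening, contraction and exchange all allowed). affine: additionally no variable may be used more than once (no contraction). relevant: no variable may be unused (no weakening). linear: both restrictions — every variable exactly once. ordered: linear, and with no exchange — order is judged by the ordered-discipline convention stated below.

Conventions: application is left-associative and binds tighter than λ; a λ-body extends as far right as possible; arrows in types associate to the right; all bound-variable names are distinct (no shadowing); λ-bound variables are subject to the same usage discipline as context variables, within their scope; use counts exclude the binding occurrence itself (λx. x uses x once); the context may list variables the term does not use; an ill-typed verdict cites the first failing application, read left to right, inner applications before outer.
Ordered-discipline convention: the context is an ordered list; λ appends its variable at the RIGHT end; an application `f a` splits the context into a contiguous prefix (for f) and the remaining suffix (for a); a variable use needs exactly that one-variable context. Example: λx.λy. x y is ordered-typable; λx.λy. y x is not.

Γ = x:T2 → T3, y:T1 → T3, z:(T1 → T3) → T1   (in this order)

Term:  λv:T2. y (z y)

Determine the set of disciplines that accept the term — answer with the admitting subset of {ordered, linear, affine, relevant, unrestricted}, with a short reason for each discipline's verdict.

admitted by: unrestricted
counts: x: 0; y: 2; z: 1; v [bound]: 0
order of uses: y, z, y
typing: the term checks, with type T2 → T3
ordered: ✗ — needs contraction — y ×2; x, v never used (weakening)
linear: ✗ — needs contraction — y ×2; x, v never used (weakening)
affine: ✗ — needs contraction — y ×2
relevant: ✗ — x, v never used (weakening)
unrestricted: ✓ — typability at T2 → T3 is all that's needed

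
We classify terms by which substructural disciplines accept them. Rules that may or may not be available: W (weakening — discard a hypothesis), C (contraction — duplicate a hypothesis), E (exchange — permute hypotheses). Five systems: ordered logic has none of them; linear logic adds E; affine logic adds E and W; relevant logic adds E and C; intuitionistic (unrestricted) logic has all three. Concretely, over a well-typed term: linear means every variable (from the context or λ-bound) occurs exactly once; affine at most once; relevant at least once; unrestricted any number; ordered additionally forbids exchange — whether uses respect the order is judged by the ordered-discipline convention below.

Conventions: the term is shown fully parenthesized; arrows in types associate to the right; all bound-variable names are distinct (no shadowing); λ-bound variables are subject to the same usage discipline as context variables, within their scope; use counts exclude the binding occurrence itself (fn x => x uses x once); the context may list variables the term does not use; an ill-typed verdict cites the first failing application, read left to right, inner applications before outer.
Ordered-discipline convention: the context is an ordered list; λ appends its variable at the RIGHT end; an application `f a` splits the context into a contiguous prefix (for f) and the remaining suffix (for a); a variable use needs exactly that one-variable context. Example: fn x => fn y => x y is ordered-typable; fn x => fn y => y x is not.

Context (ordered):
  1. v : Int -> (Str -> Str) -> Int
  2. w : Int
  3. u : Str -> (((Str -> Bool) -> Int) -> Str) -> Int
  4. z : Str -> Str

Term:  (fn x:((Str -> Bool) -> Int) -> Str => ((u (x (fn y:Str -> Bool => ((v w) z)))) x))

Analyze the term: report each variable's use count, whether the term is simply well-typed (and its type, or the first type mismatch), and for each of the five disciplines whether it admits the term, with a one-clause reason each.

use counts: v: 1×, w: 1×, u: 1×, z: 1×, x [bound]: 2×, y [bound]: 0×
use order (left to right): u, x, v, w, z, x
typing: well-typed at (((Str -> Bool) -> Int) -> Str) -> Int
ordered: ✗ — needs contraction — x ×2; y never used (weakening)
linear: ✗ — needs contraction — x ×2; y never used (weakening)
affine: ✗ — needs contraction — x ×2
relevant: ✗ — y never used (weakening)
unrestricted: ✓ — well-typed at (((Str -> Bool) -> Int) -> Str) -> Int; no restrictions here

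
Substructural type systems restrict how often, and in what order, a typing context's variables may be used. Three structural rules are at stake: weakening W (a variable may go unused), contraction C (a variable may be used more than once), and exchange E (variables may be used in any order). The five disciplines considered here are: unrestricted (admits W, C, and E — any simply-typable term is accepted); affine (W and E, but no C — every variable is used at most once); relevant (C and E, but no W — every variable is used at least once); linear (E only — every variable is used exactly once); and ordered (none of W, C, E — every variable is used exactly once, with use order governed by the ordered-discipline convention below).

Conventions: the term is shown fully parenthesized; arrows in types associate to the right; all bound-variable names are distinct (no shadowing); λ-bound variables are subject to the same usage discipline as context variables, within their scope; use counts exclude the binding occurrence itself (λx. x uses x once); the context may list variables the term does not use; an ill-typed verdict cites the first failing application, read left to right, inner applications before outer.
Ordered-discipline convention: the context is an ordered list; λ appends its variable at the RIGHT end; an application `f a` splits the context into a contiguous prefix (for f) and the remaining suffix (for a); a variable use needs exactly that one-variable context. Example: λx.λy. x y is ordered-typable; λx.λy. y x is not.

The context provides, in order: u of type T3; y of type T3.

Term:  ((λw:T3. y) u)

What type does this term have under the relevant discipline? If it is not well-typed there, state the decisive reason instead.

not well-typed under relevant — w left unused
variable uses: u: 1, y: 1, w (λ-bound): 0
uses in reading order: y, u
typing: ✓ — T3
summary: ordered ✗ | linear ✗ | affine ✓ | relevant ✗ | unrestricted ✓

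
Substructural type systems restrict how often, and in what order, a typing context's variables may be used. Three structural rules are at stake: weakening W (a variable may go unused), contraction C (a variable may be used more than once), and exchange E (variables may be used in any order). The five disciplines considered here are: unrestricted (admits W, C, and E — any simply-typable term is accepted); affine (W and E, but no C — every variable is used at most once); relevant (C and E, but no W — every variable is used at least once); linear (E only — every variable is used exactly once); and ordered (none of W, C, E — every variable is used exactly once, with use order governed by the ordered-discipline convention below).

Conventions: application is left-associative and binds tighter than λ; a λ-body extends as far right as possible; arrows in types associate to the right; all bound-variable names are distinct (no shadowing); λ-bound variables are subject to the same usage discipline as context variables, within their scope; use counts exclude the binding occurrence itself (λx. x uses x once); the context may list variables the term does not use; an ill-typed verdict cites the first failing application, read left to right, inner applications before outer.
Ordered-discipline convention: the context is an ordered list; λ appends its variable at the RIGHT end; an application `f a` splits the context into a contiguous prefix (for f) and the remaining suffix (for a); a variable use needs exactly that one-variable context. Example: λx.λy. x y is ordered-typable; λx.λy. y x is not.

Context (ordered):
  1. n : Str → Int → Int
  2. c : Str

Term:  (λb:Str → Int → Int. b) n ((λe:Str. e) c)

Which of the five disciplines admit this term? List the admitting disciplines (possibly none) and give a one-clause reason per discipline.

admitted by: ordered, linear, affine, relevant, unrestricted
use counts: n ×1; c ×1; b (bound) ×1; e (bound) ×1
left-to-right use order: b, n, e, c
typing: ✓ — Int → Int
ordered ✓ (n, c, b, e: once each, no exchange needed)
linear ✓ (n, c, b, e: one use apiece)
affine ✓ (at most one use each (n, c, b, e))
relevant ✓ (n, c, b, e: all used, weakening unneeded)
unrestricted ✓ (type-checks (Int → Int) and nothing is barred)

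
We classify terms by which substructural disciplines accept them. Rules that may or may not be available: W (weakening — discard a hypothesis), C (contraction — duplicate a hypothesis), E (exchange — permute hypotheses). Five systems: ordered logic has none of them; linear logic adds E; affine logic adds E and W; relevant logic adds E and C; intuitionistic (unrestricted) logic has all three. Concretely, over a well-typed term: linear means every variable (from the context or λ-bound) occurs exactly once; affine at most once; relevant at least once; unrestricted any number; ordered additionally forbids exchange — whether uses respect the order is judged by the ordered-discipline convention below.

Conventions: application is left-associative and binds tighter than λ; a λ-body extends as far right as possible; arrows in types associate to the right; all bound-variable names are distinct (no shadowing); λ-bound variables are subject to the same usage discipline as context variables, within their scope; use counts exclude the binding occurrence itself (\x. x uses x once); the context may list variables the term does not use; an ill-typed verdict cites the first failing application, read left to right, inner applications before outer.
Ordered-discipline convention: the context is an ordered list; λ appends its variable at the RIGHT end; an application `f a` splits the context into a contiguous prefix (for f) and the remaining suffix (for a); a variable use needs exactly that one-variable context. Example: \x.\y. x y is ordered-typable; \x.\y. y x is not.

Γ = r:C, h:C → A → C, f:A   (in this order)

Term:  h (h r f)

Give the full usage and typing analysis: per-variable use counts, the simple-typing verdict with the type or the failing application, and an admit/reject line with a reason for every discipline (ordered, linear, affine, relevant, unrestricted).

variable uses: r: 1×; h: 2×; f: 1×
uses in reading order: h, h, r, f
typing: well-typed — term : A → C
ordered: ✗ — uses contraction: h ×2
linear: ✗ — uses contraction: h ×2
affine: ✗ — uses contraction: h ×2
relevant: ✓ — at least one use each (r, h, f)
unrestricted: ✓ — simply typable at A → C; W, C, E all held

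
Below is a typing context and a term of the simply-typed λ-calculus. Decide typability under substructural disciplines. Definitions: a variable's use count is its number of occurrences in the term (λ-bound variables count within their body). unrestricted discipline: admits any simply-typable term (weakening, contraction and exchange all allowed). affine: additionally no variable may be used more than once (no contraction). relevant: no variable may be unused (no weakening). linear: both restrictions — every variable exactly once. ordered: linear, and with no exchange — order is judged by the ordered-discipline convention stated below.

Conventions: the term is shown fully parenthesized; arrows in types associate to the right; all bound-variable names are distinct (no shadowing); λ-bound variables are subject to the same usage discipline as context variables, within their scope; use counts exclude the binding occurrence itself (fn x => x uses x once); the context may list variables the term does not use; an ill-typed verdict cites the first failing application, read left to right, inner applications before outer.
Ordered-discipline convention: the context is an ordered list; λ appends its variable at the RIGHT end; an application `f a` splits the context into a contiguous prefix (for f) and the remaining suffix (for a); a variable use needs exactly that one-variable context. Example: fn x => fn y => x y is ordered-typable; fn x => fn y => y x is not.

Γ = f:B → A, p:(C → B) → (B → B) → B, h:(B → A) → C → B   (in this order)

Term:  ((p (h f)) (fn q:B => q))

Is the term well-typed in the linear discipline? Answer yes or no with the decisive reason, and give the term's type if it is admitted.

yes — exactly-once usage across f, p, h, q; term : B
use counts: f ×1, p ×1, h ×1, q [bound] ×1
use order (left to right): p, h, f, q
typing: the term checks, with type B
across the five disciplines: ordered ✗; linear ✓; affine ✓; relevant ✓; unrestricted ✓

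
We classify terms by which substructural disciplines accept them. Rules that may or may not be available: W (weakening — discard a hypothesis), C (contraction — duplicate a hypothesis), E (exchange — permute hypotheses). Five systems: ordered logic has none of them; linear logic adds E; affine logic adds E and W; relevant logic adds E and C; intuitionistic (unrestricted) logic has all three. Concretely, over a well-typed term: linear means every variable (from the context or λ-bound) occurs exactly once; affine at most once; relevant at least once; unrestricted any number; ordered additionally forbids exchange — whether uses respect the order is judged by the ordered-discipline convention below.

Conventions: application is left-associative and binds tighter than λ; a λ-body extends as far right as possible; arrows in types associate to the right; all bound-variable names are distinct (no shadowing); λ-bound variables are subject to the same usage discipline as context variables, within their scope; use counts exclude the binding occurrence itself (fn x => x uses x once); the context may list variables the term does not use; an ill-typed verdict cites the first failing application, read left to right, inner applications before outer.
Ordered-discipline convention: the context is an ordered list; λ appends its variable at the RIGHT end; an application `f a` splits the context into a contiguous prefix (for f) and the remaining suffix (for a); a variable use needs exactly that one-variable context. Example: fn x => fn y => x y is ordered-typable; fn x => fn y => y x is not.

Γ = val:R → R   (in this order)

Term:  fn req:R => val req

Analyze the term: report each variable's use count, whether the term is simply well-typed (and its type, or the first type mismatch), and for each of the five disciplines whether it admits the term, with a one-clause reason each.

use counts: val=1; req [bound]=1
order of uses: val, req
typing: well-typed at R → R
ordered: ✓ — val, req: once each, no exchange needed
linear: ✓ — exactly-once usage across val, req
affine: ✓ — no duplicate uses among val, req
relevant: ✓ — val, req: all used, weakening unneeded
unrestricted: ✓ — well-typed at R → R; no restrictions here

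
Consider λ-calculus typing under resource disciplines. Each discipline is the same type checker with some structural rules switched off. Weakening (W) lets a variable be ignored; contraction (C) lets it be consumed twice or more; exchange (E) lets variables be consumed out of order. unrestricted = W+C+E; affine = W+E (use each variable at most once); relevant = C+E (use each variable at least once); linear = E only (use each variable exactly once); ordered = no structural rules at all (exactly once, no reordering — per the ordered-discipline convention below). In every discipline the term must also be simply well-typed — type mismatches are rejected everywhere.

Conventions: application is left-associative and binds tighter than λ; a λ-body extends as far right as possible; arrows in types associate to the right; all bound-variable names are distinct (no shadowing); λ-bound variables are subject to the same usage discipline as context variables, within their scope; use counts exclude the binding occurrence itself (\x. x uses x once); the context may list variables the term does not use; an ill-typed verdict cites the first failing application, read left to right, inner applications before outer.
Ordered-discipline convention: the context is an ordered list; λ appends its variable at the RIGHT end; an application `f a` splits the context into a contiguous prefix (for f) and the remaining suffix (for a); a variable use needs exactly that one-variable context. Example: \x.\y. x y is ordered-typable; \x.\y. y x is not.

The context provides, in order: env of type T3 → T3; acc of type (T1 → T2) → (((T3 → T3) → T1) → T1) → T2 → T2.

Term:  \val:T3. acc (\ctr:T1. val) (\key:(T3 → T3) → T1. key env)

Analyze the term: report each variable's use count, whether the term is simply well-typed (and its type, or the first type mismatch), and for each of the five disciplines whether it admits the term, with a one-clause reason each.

usage: env ×1, acc ×1, val (λ-bound) ×1, ctr (λ-bound) ×0, key (λ-bound) ×1
use order (left to right): acc, val, key, env
typing: ill-typed: an application expects T1 → T2 but receives T1 → T3
ordered: ✗, fails simple typing
linear: ✗, a type mismatch blocks all five
affine: ✗, the type mismatch rejects it
relevant: ✗, not simply typable
unrestricted: ✗, fails simple typing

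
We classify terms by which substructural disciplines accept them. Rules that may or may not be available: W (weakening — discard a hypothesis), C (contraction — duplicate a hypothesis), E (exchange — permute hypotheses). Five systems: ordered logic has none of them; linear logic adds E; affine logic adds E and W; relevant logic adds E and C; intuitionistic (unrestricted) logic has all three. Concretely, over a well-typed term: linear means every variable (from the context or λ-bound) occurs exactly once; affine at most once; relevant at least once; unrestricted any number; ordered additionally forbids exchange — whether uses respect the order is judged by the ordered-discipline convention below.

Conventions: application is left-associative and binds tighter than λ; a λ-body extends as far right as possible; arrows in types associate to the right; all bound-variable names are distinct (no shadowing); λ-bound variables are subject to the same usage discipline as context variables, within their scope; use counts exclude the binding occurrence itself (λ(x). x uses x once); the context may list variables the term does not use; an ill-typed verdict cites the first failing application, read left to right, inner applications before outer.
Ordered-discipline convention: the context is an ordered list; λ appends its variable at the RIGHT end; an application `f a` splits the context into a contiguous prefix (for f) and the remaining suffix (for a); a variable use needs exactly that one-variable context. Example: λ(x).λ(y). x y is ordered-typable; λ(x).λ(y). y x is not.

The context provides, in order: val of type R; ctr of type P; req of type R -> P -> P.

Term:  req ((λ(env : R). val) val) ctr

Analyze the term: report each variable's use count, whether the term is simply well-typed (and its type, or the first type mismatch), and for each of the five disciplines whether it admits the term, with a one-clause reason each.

counts: val: 2×, ctr: 1×, req: 1×, env (λ-bound): 0×
left-to-right use order: req, val, val, ctr
typing: well-typed at P
ordered ✗ (repeated use of val ×2; unused: env — weakening required)
linear ✗ (repeated use of val ×2; unused: env — weakening required)
affine ✗ (repeated use of val ×2)
relevant ✗ (unused: env — weakening required)
unrestricted ✓ (simply typable at P; W, C, E all held)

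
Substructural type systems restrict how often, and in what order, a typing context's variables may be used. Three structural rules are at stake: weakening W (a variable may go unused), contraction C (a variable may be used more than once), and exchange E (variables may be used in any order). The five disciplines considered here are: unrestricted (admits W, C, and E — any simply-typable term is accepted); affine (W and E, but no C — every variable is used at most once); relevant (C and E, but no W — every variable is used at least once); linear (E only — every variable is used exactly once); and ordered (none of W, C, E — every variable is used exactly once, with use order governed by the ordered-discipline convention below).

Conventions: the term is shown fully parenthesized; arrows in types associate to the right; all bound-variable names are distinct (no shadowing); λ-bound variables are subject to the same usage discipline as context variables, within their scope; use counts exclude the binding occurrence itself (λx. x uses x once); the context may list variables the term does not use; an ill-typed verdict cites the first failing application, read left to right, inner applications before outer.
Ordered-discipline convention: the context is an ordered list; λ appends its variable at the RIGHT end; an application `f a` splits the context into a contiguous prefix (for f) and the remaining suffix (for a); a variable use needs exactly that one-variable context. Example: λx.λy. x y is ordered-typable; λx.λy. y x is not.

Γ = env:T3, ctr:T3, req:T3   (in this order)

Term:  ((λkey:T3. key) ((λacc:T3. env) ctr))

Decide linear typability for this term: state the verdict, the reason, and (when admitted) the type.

no — unused: req, acc — weakening required
use counts: env: 1; ctr: 1; req: 0; key (bound): 1; acc (bound): 0
uses in reading order: key, env, ctr
typing: the term checks, with type T3
summary: ordered ✗, linear ✗, affine ✓, relevant ✗, unrestricted ✓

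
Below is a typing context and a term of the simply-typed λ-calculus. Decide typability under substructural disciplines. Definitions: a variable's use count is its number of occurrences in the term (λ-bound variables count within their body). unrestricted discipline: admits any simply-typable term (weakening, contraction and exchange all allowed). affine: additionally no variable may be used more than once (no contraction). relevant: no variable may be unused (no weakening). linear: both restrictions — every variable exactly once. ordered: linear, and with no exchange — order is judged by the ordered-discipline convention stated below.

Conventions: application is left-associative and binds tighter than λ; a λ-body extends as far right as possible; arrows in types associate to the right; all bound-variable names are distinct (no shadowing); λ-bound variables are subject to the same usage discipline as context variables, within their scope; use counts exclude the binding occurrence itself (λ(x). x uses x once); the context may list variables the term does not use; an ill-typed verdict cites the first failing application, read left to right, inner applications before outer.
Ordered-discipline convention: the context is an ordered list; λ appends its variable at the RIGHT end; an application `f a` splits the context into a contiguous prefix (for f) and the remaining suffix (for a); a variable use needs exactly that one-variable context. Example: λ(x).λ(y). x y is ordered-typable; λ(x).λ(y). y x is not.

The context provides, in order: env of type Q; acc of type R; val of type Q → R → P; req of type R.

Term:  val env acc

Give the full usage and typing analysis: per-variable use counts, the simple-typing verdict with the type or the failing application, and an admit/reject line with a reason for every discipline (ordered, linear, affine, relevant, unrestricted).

counts: env ×1, acc ×1, val ×1, req ×0
left-to-right use order: val, env, acc
typing: well-typed — term : P
ordered: ✗, unused: req — weakening required
linear: ✗, unused: req — weakening required
affine: ✓, at most one use each (env, acc, val, req)
relevant: ✗, unused: req — weakening required
unrestricted: ✓, simply typable at P; W, C, E all held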